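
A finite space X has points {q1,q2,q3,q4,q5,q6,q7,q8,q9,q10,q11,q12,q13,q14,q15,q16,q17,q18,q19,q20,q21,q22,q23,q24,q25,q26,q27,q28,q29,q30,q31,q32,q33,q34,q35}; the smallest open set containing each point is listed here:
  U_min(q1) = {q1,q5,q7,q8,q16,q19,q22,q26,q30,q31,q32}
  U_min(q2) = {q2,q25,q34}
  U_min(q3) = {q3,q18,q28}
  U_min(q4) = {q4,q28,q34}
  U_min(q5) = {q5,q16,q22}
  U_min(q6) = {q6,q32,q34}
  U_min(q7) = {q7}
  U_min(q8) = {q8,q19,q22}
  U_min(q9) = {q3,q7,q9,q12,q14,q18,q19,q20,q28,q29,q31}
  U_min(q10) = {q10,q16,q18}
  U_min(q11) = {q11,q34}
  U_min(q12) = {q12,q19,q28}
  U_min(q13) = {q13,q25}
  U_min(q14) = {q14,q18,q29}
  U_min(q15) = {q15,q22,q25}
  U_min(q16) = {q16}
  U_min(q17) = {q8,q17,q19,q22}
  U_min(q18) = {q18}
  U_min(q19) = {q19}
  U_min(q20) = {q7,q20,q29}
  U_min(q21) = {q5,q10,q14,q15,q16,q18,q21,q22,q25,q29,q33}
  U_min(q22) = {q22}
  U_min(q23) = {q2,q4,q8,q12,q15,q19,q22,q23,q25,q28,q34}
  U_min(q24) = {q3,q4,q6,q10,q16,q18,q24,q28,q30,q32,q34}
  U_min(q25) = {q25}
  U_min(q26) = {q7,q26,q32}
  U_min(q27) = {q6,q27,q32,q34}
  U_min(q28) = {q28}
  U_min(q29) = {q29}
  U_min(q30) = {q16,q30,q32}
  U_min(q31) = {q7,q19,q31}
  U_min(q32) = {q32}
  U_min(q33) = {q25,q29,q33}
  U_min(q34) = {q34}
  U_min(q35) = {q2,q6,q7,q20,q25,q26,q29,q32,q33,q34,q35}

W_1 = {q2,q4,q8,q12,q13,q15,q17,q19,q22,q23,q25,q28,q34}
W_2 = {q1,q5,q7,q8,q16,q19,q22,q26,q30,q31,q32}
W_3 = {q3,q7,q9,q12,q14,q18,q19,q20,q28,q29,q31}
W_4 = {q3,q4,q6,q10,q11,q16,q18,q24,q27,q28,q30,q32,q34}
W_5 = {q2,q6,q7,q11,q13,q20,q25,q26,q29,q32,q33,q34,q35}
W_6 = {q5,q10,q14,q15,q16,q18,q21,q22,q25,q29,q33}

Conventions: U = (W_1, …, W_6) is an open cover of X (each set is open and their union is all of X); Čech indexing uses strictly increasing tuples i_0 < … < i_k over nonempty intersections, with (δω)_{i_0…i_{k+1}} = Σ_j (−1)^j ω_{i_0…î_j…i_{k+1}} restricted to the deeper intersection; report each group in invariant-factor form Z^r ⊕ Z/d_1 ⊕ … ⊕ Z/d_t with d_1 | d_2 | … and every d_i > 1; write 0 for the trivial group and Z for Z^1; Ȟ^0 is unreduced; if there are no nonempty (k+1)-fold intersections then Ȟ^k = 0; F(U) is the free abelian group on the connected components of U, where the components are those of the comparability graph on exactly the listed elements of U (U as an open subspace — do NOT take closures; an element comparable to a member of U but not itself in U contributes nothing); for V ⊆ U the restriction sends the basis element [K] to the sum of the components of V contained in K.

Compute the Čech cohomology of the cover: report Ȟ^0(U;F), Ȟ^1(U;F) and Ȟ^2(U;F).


Ȟ^0 = Z,  Ȟ^1 = 0,  Ȟ^2 = Z/2

cover nerve:
  W12={q8,q19,q22} W13={q12,q19,q28} W14={q4,q28,q34} W15={q2,q13,q25,q34} W16={q15,q22,q25} W23={q7,q19,q31} W24={q16,q30,q32} W25={q7,q26,q32} W26={q5,q16,q22} W34={q3,q18,q28} W35={q7,q20,q29} W36={q14,q18,q29} W45={q6,q11,q32,q34} W46={q10,q16,q18} W56={q25,q29,q33}
  W123={q19} W126={q22} W134={q28} W145={q34} W156={q25} W235={q7} W245={q32} W246={q16} W346={q18} W356={q29}
components per intersection:
  W1: {q2,q4,q8,q12,q13,q15,q17,q19,q22,q23,q25,q28,q34}
  W2: {q1,q5,q7,q8,q16,q19,q22,q26,q30,q31,q32}
  W3: {q3,q7,q9,q12,q14,q18,q19,q20,q28,q29,q31}
  W4: {q3,q4,q6,q10,q11,q16,q18,q24,q27,q28,q30,q32,q34}
  W5: {q2,q6,q7,q11,q13,q20,q25,q26,q29,q32,q33,q34,q35}
  W6: {q5,q10,q14,q15,q16,q18,q21,q22,q25,q29,q33}
  W12: {q8,q19,q22}
  W13: {q12,q19,q28}
  W14: {q4,q28,q34}
  W15: {q2,q13,q25,q34}
  W16: {q15,q22,q25}
  W23: {q7,q19,q31}
  W24: {q16,q30,q32}
  W25: {q7,q26,q32}
  W26: {q5,q16,q22}
  W34: {q3,q18,q28}
  W35: {q7,q20,q29}
  W36: {q14,q18,q29}
  W45: {q6,q11,q32,q34}
  W46: {q10,q16,q18}
  W56: {q25,q29,q33}
  W123: {q19}
  W126: {q22}
  W134: {q28}
  W145: {q34}
  W156: {q25}
  W235: {q7}
  W245: {q32}
  W246: {q16}
  W346: {q18}
  W356: {q29}
C dims 6,15,10; δ0: rk 5, SNF 1^5; δ1: rk 10, SNF 1^9·2
Ȟ^0: (6−5)−0=1 ⇒ Z
Ȟ^1: (15−10)−5=0 ⇒ 0
Ȟ^2: (10−0)−10=0 plus torsion [2] ⇒ Z/2


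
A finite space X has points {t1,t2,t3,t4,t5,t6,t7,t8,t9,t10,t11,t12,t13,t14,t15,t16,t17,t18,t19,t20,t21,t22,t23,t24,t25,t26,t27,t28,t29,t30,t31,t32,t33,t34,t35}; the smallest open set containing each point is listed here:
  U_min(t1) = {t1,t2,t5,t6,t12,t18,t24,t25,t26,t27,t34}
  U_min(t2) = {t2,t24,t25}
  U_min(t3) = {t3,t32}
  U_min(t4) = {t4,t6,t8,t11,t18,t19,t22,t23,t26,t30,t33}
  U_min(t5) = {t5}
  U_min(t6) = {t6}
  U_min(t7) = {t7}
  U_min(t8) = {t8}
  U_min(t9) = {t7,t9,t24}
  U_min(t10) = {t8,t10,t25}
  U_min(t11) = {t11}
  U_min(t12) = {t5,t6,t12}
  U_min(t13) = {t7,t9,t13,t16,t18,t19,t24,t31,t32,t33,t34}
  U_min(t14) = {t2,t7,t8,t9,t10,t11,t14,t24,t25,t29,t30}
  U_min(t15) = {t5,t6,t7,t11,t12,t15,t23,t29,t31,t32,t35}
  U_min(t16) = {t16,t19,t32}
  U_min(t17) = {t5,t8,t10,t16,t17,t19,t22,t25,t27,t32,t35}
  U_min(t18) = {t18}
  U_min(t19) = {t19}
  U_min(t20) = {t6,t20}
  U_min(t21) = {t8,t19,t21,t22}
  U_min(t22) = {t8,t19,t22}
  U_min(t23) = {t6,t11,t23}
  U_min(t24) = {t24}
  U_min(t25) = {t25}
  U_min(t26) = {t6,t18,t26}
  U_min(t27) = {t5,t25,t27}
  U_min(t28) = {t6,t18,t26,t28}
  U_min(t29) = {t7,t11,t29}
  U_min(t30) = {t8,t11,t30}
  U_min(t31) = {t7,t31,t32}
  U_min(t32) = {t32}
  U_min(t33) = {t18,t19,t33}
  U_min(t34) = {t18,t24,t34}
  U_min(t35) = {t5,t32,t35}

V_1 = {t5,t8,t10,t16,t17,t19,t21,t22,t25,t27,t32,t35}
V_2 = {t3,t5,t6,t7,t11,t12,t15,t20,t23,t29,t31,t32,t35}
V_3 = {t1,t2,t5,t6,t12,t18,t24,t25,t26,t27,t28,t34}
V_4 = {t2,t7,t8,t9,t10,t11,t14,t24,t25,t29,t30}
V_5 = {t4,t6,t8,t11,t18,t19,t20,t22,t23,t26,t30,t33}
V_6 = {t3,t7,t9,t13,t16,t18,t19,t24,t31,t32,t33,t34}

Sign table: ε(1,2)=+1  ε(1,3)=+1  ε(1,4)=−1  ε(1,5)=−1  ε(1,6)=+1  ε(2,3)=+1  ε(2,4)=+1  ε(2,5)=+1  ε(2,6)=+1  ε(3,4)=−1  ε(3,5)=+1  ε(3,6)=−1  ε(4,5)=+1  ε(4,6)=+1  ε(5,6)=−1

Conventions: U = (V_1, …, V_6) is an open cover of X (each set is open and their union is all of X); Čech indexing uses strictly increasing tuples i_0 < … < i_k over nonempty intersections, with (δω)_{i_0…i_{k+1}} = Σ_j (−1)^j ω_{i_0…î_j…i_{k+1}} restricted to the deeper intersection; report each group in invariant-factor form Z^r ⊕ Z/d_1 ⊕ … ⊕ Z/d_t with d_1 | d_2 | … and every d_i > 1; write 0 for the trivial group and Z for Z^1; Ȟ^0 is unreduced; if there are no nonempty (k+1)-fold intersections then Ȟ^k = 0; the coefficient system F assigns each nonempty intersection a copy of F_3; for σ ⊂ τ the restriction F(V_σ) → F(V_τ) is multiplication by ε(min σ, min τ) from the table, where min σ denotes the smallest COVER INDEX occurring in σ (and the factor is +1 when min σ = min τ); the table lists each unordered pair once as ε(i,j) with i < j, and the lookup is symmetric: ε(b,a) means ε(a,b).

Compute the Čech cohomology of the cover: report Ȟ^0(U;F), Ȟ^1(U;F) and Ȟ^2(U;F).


intersection data:
  V12={t5,t32,t35} V13={t5,t25,t27} V14={t8,t10,t25} V15={t8,t19,t22} V16={t16,t19,t32} V23={t5,t6,t12} V24={t7,t11,t29} V25={t6,t11,t20,t23} V26={t3,t7,t31,t32} V34={t2,t24,t25} V35={t6,t18,t26} V36={t18,t24,t34} V45={t8,t11,t30} V46={t7,t9,t24} V56={t18,t19,t33}
  V123={t5} V126={t32} V134={t25} V145={t8} V156={t19} V235={t6} V245={t11} V246={t7} V346={t24} V356={t18}
C dims 6,15,10; δ0: rk_F3 6; δ1: rk_F3 9
Ȟ^0 = (6 − 6) − 0 = 0, so Ȟ^0 ≅ 0
Ȟ^1 = (15 − 9) − 6 = 0, so Ȟ^1 ≅ 0
Ȟ^2 = (10 − 0) − 9 = 1, so Ȟ^2 ≅ Z/3

Ȟ^0 = 0; Ȟ^1 = 0; Ȟ^2 = Z/3


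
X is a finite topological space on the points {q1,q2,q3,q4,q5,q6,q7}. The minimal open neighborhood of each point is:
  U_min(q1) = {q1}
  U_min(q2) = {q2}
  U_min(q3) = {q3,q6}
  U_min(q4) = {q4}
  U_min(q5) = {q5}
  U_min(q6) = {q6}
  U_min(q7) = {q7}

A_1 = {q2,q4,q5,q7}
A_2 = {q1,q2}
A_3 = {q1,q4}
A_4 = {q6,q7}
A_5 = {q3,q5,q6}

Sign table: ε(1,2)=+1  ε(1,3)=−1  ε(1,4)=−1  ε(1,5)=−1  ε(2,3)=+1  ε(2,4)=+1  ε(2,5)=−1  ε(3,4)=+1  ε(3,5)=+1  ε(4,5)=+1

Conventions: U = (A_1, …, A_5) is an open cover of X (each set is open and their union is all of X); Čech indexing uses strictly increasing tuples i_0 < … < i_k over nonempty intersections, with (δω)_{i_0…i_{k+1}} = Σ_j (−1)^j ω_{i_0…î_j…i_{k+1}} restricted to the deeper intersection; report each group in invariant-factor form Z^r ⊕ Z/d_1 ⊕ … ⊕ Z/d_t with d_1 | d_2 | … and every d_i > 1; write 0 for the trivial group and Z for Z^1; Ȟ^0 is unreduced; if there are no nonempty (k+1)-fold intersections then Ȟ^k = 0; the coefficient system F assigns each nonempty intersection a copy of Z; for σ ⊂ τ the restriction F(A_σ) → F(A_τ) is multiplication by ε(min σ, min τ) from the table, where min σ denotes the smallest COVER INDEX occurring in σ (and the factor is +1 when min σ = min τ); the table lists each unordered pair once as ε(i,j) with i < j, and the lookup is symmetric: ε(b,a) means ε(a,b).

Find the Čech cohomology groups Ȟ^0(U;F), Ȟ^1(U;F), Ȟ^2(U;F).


Ȟ^0 ≅ 0, Ȟ^1 ≅ Z ⊕ Z/2, Ȟ^2 ≅ 0

intersection data:
  A12={q2} A13={q4} A14={q7} A15={q5} A23={q1} A45={q6}
C dims 5,6; δ0: rk 5, SNF 1^4·2
Ȟ^0 = (5 − 5) − 0 = 0, so Ȟ^0 ≅ 0
Ȟ^1 = (6 − 0) − 5 = 1 plus torsion [2], so Ȟ^1 ≅ Z ⊕ Z/2
Ȟ^2 = (0 − 0) − 0 = 0, so Ȟ^2 ≅ 0


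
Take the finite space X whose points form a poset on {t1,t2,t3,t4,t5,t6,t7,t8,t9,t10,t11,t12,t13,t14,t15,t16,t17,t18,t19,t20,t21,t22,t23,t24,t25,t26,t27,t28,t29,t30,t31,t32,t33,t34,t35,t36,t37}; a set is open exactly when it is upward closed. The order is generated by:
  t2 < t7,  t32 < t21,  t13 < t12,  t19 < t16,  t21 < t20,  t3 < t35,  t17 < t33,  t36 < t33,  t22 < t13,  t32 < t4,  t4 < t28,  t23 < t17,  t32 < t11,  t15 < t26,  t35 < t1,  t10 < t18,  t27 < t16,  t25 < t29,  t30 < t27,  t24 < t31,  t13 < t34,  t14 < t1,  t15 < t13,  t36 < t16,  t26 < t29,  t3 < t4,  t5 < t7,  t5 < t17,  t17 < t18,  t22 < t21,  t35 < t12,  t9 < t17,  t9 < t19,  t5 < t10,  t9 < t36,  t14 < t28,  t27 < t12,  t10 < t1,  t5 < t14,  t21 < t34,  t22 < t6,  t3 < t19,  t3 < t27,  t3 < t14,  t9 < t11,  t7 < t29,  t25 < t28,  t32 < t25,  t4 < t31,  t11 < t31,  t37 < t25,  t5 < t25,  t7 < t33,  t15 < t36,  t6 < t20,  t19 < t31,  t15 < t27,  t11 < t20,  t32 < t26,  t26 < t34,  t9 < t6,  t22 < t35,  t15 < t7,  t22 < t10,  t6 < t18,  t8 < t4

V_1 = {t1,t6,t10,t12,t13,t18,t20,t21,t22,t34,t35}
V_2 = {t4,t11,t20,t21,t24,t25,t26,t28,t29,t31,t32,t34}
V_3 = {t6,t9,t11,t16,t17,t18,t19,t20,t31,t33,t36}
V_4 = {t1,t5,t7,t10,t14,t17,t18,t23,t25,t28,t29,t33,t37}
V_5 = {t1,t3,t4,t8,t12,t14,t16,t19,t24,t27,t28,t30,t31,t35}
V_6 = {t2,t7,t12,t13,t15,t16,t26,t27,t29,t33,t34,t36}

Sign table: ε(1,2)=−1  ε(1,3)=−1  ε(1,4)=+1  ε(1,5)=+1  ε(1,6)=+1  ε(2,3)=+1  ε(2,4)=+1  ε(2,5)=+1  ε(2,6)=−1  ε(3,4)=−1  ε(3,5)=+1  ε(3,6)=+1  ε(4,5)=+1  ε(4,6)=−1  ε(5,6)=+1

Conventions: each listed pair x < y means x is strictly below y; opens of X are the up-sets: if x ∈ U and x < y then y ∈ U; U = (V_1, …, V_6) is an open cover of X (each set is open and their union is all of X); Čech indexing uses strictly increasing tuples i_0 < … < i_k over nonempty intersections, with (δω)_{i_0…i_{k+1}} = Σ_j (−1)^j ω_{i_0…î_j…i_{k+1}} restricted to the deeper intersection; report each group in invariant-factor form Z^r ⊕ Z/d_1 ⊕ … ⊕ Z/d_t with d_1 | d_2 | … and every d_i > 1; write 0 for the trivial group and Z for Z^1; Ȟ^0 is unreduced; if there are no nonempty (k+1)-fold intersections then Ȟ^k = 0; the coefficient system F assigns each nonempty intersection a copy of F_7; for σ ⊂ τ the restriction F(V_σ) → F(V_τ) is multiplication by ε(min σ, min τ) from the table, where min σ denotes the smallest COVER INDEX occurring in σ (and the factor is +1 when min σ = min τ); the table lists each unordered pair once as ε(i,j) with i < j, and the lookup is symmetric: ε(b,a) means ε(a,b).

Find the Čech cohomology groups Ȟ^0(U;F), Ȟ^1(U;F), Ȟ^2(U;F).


Ȟ^0 = 0,  Ȟ^1 = 0,  Ȟ^2 = Z/7

nonempty intersections:
  V12={t20,t21,t34} V13={t6,t18,t20} V14={t1,t10,t18} V15={t1,t12,t35} V16={t12,t13,t34} V23={t11,t20,t31} V24={t25,t28,t29} V25={t4,t24,t28,t31} V26={t26,t29,t34} V34={t17,t18,t33} V35={t16,t19,t31} V36={t16,t33,t36} V45={t1,t14,t28} V46={t7,t29,t33} V56={t12,t16,t27}
  V123={t20} V126={t34} V134={t18} V145={t1} V156={t12} V235={t31} V245={t28} V246={t29} V346={t33} V356={t16}
C dims 6,15,10; δ0: rk_F7 6; δ1: rk_F7 9
Ȟ^0: (6−6)−0=0 ⇒ 0
Ȟ^1: (15−9)−6=0 ⇒ 0
Ȟ^2: (10−0)−9=1 ⇒ Z/7


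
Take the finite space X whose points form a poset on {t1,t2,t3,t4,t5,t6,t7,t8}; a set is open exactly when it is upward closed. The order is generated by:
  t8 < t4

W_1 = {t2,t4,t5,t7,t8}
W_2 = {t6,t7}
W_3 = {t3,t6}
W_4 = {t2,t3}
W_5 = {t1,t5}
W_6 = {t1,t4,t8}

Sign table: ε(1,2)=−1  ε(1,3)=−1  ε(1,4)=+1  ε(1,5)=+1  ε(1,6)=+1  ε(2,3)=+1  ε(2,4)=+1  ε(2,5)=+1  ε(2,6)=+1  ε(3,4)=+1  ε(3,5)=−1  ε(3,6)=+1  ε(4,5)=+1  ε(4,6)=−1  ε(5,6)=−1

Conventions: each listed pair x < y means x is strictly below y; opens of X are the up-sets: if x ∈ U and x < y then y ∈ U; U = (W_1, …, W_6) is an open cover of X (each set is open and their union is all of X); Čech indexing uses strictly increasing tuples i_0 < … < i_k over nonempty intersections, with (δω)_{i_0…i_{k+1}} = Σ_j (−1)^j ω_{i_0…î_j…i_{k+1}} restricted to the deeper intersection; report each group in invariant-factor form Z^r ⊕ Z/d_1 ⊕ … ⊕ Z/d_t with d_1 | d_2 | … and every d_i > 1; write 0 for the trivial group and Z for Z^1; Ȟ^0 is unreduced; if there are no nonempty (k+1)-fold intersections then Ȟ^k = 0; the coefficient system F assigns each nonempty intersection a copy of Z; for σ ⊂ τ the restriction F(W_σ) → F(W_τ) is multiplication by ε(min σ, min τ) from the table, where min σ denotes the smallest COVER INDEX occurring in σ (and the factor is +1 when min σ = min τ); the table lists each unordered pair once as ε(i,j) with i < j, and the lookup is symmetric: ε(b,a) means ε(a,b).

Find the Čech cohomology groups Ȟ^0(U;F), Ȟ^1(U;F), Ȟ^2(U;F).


Ȟ^0 ≅ 0; Ȟ^1 ≅ Z ⊕ Z/2; Ȟ^2 ≅ 0

intersection data:
  W12={t7} W14={t2} W15={t5} W16={t4,t8} W23={t6} W34={t3} W56={t1}
C dims 6,7; δ0: rk 6, SNF 1^5·2
Ȟ^0 = (6 − 6) − 0 = 0, so Ȟ^0 ≅ 0
Ȟ^1 = (7 − 0) − 6 = 1 plus torsion [2], so Ȟ^1 ≅ Z ⊕ Z/2
Ȟ^2 = (0 − 0) − 0 = 0, so Ȟ^2 ≅ 0


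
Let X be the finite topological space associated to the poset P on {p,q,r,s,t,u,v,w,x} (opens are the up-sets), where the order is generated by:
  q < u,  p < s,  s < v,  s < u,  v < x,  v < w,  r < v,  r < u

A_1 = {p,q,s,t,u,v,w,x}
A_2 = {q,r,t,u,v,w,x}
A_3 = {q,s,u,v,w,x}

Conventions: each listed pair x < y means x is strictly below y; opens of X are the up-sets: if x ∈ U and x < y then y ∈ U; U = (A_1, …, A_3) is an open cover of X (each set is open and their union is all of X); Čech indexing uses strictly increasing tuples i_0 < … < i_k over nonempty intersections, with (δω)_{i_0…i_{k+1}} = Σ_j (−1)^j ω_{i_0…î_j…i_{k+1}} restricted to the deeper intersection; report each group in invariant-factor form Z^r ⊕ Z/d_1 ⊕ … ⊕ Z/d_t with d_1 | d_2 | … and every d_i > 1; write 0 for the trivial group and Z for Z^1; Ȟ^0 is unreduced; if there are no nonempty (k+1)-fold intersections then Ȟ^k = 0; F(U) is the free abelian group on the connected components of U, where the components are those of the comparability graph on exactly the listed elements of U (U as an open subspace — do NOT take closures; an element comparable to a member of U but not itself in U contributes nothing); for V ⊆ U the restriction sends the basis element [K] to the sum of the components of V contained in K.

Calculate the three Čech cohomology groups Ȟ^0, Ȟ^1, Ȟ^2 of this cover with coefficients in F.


nerve simplices:
  A12={q,t,u,v,w,x} A13={q,s,u,v,w,x} A23={q,u,v,w,x}
  A123={q,u,v,w,x}
components per intersection:
  A1: {p,q,s,u,v,w,x} {t}
  A2: {q,r,u,v,w,x} {t}
  A3: {q,s,u,v,w,x}
  A12: {q,u} {t} {v,w,x}
  A13: {q,s,u,v,w,x}
  A23: {q,u} {v,w,x}
  A123: {q,u} {v,w,x}
C dims 5,6,2; δ0: rk 3, SNF 1^3; δ1: rk 2, SNF 1^2
degree 0: 5−3−0 = 2 → Ȟ^0 ≅ Z^2
degree 1: 6−2−3 = 1 → Ȟ^1 ≅ Z
degree 2: 2−0−2 = 0 → Ȟ^2 ≅ 0

Ȟ^0 ≅ Z^2, Ȟ^1 ≅ Z, Ȟ^2 ≅ 0


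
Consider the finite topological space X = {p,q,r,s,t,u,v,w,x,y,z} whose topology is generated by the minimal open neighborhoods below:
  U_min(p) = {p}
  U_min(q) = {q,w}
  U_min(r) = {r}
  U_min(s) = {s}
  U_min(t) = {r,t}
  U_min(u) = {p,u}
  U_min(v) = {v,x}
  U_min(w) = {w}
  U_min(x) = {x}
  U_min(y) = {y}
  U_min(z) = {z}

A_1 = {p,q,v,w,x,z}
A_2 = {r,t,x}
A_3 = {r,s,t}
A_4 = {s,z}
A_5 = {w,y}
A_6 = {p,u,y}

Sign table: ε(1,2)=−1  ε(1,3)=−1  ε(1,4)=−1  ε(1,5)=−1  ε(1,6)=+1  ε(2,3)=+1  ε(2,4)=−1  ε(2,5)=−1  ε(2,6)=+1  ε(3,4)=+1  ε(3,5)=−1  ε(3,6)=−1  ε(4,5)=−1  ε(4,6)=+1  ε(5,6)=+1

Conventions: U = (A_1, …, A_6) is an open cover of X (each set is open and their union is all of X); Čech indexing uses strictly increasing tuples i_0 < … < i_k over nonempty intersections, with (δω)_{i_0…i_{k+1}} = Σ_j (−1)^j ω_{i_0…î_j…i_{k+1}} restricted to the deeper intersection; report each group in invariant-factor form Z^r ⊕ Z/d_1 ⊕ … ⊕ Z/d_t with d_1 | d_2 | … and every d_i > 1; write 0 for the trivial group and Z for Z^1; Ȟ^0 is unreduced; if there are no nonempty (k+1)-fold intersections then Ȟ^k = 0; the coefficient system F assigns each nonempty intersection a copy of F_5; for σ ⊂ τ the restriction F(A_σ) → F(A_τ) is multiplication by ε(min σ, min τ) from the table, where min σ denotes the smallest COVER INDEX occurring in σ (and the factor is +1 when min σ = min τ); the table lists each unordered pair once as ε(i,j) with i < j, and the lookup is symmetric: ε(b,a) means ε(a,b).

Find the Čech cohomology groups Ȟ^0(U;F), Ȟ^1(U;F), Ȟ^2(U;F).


nonempty overlaps:
  A12={x} A14={z} A15={w} A16={p} A23={r,t} A34={s} A56={y}
C dims 6,7; δ0: rk_F5 6
degree 0: 6−6−0 = 0 → Ȟ^0 ≅ 0
degree 1: 7−0−6 = 1 → Ȟ^1 ≅ Z/5
degree 2: 0−0−0 = 0 → Ȟ^2 ≅ 0

Ȟ^0 = 0, Ȟ^1 = Z/5 and Ȟ^2 = 0


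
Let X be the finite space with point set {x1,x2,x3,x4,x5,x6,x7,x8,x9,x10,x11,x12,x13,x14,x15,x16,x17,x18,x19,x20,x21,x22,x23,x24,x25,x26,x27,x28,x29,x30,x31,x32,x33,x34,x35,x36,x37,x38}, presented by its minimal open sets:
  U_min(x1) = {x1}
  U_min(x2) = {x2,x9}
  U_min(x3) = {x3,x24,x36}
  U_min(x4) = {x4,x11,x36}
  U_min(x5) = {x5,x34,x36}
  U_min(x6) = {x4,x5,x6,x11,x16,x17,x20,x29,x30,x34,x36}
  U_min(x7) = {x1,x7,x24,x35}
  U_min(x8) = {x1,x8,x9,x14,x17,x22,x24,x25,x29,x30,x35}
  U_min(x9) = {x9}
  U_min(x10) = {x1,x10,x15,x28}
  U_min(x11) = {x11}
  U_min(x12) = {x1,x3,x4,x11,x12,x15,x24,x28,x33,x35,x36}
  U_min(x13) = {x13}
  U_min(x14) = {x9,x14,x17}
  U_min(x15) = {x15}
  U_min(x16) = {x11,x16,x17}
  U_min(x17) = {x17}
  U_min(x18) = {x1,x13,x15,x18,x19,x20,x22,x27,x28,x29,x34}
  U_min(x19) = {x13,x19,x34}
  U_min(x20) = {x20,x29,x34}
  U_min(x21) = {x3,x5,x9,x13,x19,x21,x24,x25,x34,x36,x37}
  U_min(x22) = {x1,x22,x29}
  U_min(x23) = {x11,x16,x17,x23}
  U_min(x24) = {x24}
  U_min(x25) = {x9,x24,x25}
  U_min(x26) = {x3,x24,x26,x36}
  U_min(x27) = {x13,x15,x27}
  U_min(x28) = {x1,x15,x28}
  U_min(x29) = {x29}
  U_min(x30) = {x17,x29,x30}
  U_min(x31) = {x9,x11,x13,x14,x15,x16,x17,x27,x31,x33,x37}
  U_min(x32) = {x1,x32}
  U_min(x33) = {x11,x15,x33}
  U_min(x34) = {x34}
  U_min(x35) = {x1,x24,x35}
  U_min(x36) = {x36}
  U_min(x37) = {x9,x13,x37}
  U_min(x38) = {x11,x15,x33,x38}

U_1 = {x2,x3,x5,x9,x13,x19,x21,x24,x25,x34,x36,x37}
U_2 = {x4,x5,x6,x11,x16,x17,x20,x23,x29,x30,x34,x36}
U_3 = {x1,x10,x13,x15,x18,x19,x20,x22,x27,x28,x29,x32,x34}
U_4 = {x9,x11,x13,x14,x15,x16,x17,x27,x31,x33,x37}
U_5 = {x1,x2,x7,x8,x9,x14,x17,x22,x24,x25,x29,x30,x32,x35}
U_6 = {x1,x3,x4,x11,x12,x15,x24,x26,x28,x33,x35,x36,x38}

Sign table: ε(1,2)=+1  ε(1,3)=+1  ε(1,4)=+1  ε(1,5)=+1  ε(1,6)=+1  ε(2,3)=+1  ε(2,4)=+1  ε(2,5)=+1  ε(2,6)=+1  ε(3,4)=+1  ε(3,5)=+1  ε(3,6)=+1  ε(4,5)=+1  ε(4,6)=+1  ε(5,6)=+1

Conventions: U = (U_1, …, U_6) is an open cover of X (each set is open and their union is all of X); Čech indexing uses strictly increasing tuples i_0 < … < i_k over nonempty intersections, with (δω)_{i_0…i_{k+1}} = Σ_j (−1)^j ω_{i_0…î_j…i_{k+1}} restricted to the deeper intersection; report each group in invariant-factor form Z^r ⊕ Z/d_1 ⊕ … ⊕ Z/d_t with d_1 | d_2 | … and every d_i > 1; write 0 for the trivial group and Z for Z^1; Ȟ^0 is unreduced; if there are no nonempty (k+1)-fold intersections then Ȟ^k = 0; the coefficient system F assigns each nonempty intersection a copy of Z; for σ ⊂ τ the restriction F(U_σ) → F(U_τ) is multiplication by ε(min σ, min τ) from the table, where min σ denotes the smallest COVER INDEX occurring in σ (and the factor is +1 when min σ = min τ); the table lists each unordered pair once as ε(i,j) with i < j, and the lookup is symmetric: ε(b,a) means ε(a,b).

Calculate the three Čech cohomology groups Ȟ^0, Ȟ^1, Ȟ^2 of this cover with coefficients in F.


intersection data:
  U12={x5,x34,x36} U13={x13,x19,x34} U14={x9,x13,x37} U15={x2,x9,x24,x25} U16={x3,x24,x36} U23={x20,x29,x34} U24={x11,x16,x17} U25={x17,x29,x30} U26={x4,x11,x36} U34={x13,x15,x27} U35={x1,x22,x29,x32} U36={x1,x15,x28} U45={x9,x14,x17} U46={x11,x15,x33} U56={x1,x24,x35}
  U123={x34} U126={x36} U134={x13} U145={x9} U156={x24} U235={x29} U245={x17} U246={x11} U346={x15} U356={x1}
C dims 6,15,10; δ0: rk 5, SNF 1^5; δ1: rk 10, SNF 1^9·2
Ȟ^0 = (6 − 5) − 0 = 1, so Ȟ^0 ≅ Z
Ȟ^1 = (15 − 10) − 5 = 0, so Ȟ^1 ≅ 0
Ȟ^2 = (10 − 0) − 10 = 0 plus torsion [2], so Ȟ^2 ≅ Z/2

Ȟ^0 ≅ Z; Ȟ^1 ≅ 0; Ȟ^2 ≅ Z/2


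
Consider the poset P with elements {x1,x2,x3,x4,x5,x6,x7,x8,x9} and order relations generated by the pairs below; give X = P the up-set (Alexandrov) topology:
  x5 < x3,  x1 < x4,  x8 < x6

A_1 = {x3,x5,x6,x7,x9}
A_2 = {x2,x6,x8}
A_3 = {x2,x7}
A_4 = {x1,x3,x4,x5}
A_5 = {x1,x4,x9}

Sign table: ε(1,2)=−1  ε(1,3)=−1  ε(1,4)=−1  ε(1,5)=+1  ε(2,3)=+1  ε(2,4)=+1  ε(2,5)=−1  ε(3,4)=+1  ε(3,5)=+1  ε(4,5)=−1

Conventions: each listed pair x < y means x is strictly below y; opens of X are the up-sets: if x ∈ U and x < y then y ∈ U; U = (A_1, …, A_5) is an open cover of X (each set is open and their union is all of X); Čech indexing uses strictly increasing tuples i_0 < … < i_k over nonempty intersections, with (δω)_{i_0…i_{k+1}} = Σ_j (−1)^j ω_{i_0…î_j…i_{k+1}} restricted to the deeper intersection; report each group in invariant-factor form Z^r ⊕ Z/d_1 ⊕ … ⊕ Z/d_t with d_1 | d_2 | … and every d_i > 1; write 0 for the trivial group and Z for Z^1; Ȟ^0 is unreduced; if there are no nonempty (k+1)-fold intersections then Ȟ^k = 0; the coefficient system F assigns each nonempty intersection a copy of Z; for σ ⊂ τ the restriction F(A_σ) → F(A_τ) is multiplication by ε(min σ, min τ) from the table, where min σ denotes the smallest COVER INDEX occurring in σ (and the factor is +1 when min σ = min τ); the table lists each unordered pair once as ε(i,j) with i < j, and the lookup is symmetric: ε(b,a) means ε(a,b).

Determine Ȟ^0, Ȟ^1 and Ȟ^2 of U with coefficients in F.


nerve of the cover:
  A12={x6} A13={x7} A14={x3,x5} A15={x9} A23={x2} A45={x1,x4}
C dims 5,6; δ0: rk 4, SNF 1^4
Ȟ^0 = (5 − 4) − 0 = 1, so Ȟ^0 ≅ Z
Ȟ^1 = (6 − 0) − 4 = 2, so Ȟ^1 ≅ Z^2
Ȟ^2 = (0 − 0) − 0 = 0, so Ȟ^2 ≅ 0

Ȟ^0 ≅ Z, Ȟ^1 ≅ Z^2, Ȟ^2 ≅ 0


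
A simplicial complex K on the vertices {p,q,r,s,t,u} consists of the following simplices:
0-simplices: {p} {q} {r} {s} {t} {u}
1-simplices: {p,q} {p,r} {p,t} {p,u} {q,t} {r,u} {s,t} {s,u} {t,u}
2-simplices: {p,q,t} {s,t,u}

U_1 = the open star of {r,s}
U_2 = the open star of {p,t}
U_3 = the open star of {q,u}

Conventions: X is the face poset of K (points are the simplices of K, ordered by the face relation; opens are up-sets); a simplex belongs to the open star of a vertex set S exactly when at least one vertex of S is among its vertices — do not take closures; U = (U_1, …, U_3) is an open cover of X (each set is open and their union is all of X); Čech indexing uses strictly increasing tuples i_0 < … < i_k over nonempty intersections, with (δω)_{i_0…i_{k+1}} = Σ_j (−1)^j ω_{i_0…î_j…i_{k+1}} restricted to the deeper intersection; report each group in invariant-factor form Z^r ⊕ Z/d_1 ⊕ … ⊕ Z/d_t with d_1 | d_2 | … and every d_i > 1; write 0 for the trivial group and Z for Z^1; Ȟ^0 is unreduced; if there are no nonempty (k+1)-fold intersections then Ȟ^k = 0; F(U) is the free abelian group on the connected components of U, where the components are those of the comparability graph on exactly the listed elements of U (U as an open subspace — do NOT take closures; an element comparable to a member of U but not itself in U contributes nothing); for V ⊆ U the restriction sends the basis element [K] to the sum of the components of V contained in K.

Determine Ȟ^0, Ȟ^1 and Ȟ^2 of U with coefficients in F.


nerve simplices:
  U1={{r},{s},{p,r},{r,u},{s,t},{s,u},{s,t,u}} U2={{p},{t},{p,q},{p,r},{p,t},{p,u},{q,t},{s,t},{t,u},{p,q,t},{s,t,u}} U3={{q},{u},{p,q},{p,u},{q,t},{r,u},{s,u},{t,u},{p,q,t},{s,t,u}}
  U12={{p,r},{s,t},{s,t,u}} U13={{r,u},{s,u},{s,t,u}} U23={{p,q},{p,u},{q,t},{t,u},{p,q,t},{s,t,u}}
  U123={{s,t,u}}
components per intersection:
  U1: {{r},{p,r},{r,u}} {{s},{s,t},{s,u},{s,t,u}}
  U2: {{p},{t},{p,q},{p,r},{p,t},{p,u},{q,t},{s,t},{t,u},{p,q,t},{s,t,u}}
  U3: {{q},{p,q},{q,t},{p,q,t}} {{u},{p,u},{r,u},{s,u},{t,u},{s,t,u}}
  U12: {{p,r}} {{s,t},{s,t,u}}
  U13: {{r,u}} {{s,u},{s,t,u}}
  U23: {{p,q},{q,t},{p,q,t}} {{p,u}} {{t,u},{s,t,u}}
  U123: {{s,t,u}}
C dims 5,7,1; δ0: rk 4, SNF 1^4; δ1: rk 1, SNF 1^1
degree 0: 5−4−0 = 1 → Ȟ^0 ≅ Z
degree 1: 7−1−4 = 2 → Ȟ^1 ≅ Z^2
degree 2: 1−0−1 = 0 → Ȟ^2 ≅ 0

Ȟ^0 = Z, Ȟ^1 = Z^2, Ȟ^2 = 0


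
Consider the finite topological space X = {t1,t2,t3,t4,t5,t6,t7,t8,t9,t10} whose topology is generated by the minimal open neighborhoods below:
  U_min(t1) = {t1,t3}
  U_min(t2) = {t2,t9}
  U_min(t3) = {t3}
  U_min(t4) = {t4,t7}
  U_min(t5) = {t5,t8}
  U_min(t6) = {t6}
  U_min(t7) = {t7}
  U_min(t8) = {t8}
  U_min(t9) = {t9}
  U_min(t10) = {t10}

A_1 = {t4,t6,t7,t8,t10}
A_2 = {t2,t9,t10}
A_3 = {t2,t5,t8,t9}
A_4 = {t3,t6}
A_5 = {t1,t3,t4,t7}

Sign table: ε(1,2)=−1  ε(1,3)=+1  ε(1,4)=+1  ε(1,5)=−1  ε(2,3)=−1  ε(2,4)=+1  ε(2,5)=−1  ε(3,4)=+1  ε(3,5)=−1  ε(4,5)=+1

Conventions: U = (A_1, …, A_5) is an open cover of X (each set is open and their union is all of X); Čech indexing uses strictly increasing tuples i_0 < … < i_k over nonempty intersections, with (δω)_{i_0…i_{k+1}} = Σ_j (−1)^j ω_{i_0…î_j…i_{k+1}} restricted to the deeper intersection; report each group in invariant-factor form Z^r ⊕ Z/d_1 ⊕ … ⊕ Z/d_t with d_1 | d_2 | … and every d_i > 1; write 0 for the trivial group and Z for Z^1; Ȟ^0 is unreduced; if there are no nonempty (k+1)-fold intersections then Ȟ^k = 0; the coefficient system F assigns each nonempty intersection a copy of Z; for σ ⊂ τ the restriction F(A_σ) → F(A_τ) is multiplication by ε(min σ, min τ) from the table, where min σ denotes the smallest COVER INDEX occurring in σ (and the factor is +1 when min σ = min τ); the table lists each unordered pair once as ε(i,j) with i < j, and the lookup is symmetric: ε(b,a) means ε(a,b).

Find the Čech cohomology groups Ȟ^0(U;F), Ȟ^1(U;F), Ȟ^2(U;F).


cover nerve:
  A12={t10} A13={t8} A14={t6} A15={t4,t7} A23={t2,t9} A45={t3}
C dims 5,6; δ0: rk 5, SNF 1^4·2
Ȟ^0: (5−5)−0=0 ⇒ 0
Ȟ^1: (6−0)−5=1 plus torsion [2] ⇒ Z ⊕ Z/2
Ȟ^2: (0−0)−0=0 ⇒ 0

Ȟ^0(U;F) ≅ 0,  Ȟ^1(U;F) ≅ Z ⊕ Z/2,  Ȟ^2(U;F) ≅ 0


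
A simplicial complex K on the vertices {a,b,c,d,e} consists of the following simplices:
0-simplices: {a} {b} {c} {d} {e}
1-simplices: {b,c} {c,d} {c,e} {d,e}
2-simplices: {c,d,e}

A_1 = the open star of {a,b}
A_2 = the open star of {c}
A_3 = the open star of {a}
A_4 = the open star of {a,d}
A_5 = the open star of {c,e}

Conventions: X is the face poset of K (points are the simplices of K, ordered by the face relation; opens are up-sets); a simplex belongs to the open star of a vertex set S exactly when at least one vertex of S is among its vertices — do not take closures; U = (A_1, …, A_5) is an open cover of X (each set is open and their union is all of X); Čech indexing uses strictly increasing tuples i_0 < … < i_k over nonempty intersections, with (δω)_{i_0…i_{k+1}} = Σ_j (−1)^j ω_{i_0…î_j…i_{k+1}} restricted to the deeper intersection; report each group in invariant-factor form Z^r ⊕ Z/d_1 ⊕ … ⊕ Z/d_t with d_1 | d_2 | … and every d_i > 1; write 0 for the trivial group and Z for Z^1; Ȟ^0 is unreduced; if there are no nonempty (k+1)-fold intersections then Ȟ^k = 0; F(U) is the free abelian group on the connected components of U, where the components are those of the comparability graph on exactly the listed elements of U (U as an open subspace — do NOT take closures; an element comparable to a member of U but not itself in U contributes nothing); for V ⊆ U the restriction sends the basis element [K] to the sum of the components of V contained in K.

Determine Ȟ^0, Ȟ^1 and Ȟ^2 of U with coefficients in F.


Ȟ^0(U;F) ≅ Z^2, Ȟ^1(U;F) ≅ 0 and Ȟ^2(U;F) ≅ 0

cover nerve:
  A1={{a},{b},{b,c}} A2={{c},{b,c},{c,d},{c,e},{c,d,e}} A3={{a}} A4={{a},{d},{c,d},{d,e},{c,d,e}} A5={{c},{e},{b,c},{c,d},{c,e},{d,e},{c,d,e}}
  A12={{b,c}} A13={{a}} A14={{a}} A15={{b,c}} A24={{c,d},{c,d,e}} A25={{c},{b,c},{c,d},{c,e},{c,d,e}} A34={{a}} A45={{c,d},{d,e},{c,d,e}}
  A125={{b,c}} A134={{a}} A245={{c,d},{c,d,e}}
components per intersection:
  A1: {{a}} {{b},{b,c}}
  A2: {{c},{b,c},{c,d},{c,e},{c,d,e}}
  A3: {{a}}
  A4: {{a}} {{d},{c,d},{d,e},{c,d,e}}
  A5: {{c},{e},{b,c},{c,d},{c,e},{d,e},{c,d,e}}
  A12: {{b,c}}
  A13: {{a}}
  A14: {{a}}
  A15: {{b,c}}
  A24: {{c,d},{c,d,e}}
  A25: {{c},{b,c},{c,d},{c,e},{c,d,e}}
  A34: {{a}}
  A45: {{c,d},{d,e},{c,d,e}}
  A125: {{b,c}}
  A134: {{a}}
  A245: {{c,d},{c,d,e}}
C dims 7,8,3; δ0: rk 5, SNF 1^5; δ1: rk 3, SNF 1^3
Ȟ^0: (7−5)−0=2 ⇒ Z^2
Ȟ^1: (8−3)−5=0 ⇒ 0
Ȟ^2: (3−0)−3=0 ⇒ 0


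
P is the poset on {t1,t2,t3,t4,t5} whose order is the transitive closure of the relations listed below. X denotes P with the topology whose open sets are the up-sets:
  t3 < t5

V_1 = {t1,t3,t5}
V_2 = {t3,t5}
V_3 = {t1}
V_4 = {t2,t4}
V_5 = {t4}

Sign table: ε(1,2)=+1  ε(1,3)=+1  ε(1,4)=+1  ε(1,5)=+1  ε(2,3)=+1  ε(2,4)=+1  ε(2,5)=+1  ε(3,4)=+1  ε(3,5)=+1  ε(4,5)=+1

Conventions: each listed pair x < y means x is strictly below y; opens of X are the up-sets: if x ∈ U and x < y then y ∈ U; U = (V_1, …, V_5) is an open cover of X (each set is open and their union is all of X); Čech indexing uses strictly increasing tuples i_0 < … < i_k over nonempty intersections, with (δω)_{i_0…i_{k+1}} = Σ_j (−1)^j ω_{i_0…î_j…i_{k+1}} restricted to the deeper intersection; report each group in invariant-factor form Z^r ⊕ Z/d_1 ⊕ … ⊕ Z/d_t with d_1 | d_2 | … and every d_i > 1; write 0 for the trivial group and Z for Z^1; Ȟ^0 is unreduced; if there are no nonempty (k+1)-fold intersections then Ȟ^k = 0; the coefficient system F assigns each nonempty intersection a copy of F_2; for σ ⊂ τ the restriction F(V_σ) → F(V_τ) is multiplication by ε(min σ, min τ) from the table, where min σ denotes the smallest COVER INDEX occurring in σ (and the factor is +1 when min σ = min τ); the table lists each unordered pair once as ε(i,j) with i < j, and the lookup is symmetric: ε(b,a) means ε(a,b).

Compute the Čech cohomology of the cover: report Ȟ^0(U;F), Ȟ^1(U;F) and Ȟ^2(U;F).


nerve simplices:
  V12={t3,t5} V13={t1} V45={t4}
C dims 5,3; δ0: rk_F2 3
degree 0: 5−3−0 = 2 → Ȟ^0 ≅ Z/2 ⊕ Z/2
degree 1: 3−0−3 = 0 → Ȟ^1 ≅ 0
degree 2: 0−0−0 = 0 → Ȟ^2 ≅ 0

Ȟ^0 ≅ Z/2 ⊕ Z/2; Ȟ^1 ≅ 0; Ȟ^2 ≅ 0


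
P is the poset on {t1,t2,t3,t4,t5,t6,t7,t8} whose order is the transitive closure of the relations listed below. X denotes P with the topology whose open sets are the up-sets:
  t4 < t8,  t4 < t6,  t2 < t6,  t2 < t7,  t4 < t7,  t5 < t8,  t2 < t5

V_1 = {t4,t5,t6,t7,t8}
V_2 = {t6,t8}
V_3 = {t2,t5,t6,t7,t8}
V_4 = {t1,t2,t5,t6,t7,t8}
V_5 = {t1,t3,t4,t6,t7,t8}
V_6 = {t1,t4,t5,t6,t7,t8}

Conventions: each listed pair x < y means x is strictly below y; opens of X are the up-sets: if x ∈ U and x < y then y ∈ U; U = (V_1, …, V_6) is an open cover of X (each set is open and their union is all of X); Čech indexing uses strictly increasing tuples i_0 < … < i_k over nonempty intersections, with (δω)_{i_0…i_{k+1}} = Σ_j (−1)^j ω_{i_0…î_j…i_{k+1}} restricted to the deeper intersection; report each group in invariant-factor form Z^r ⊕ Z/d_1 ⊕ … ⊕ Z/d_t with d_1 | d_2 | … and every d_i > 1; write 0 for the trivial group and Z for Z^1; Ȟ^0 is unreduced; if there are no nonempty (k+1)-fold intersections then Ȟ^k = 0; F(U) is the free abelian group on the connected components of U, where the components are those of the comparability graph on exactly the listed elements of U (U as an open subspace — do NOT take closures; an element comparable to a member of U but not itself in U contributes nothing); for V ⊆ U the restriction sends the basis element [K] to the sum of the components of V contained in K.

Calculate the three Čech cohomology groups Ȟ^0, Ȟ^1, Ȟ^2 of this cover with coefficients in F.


nerve of the cover:
  V12={t6,t8} V13={t5,t6,t7,t8} V14={t5,t6,t7,t8} V15={t4,t6,t7,t8} V16={t4,t5,t6,t7,t8} V23={t6,t8} V24={t6,t8} V25={t6,t8} V26={t6,t8} V34={t2,t5,t6,t7,t8} V35={t6,t7,t8} V36={t5,t6,t7,t8} V45={t1,t6,t7,t8} V46={t1,t5,t6,t7,t8} V56={t1,t4,t6,t7,t8}
  V123={t6,t8} V124={t6,t8} V125={t6,t8} V126={t6,t8} V134={t5,t6,t7,t8} V135={t6,t7,t8} V136={t5,t6,t7,t8} V145={t6,t7,t8} V146={t5,t6,t7,t8} V156={t4,t6,t7,t8} V234={t6,t8} V235={t6,t8} V236={t6,t8} V245={t6,t8} V246={t6,t8} V256={t6,t8} V345={t6,t7,t8} V346={t5,t6,t7,t8} V356={t6,t7,t8} V456={t1,t6,t7,t8}
  V1234={t6,t8} V1235={t6,t8} V1236={t6,t8} V1245={t6,t8} V1246={t6,t8} V1256={t6,t8} V1345={t6,t7,t8} V1346={t5,t6,t7,t8} V1356={t6,t7,t8} V1456={t6,t7,t8} V2345={t6,t8} V2346={t6,t8} V2356={t6,t8} V2456={t6,t8} V3456={t6,t7,t8}
  V12345={t6,t8} V12346={t6,t8} V12356={t6,t8} V12456={t6,t8} V13456={t6,t7,t8} V23456={t6,t8}
  V123456={t6,t8}
components per intersection:
  V1: {t4,t5,t6,t7,t8}
  V2: {t6} {t8}
  V3: {t2,t5,t6,t7,t8}
  V4: {t1} {t2,t5,t6,t7,t8}
  V5: {t1} {t3} {t4,t6,t7,t8}
  V6: {t1} {t4,t5,t6,t7,t8}
  V12: {t6} {t8}
  V13: {t5,t8} {t6} {t7}
  V14: {t5,t8} {t6} {t7}
  V15: {t4,t6,t7,t8}
  V16: {t4,t5,t6,t7,t8}
  V23: {t6} {t8}
  V24: {t6} {t8}
  V25: {t6} {t8}
  V26: {t6} {t8}
  V34: {t2,t5,t6,t7,t8}
  V35: {t6} {t7} {t8}
  V36: {t5,t8} {t6} {t7}
  V45: {t1} {t6} {t7} {t8}
  V46: {t1} {t5,t8} {t6} {t7}
  V56: {t1} {t4,t6,t7,t8}
  V123: {t6} {t8}
  V124: {t6} {t8}
  V125: {t6} {t8}
  V126: {t6} {t8}
  V134: {t5,t8} {t6} {t7}
  V135: {t6} {t7} {t8}
  V136: {t5,t8} {t6} {t7}
  V145: {t6} {t7} {t8}
  V146: {t5,t8} {t6} {t7}
  V156: {t4,t6,t7,t8}
  V234: {t6} {t8}
  V235: {t6} {t8}
  V236: {t6} {t8}
  V245: {t6} {t8}
  V246: {t6} {t8}
  V256: {t6} {t8}
  V345: {t6} {t7} {t8}
  V346: {t5,t8} {t6} {t7}
  V356: {t6} {t7} {t8}
  V456: {t1} {t6} {t7} {t8}
  V1234: {t6} {t8}
  V1235: {t6} {t8}
  V1236: {t6} {t8}
  V1245: {t6} {t8}
  V1246: {t6} {t8}
  V1256: {t6} {t8}
  V1345: {t6} {t7} {t8}
  V1346: {t5,t8} {t6} {t7}
  V1356: {t6} {t7} {t8}
  V1456: {t6} {t7} {t8}
  V2345: {t6} {t8}
  V2346: {t6} {t8}
  V2356: {t6} {t8}
  V2456: {t6} {t8}
  V3456: {t6} {t7} {t8}
  V12345: {t6} {t8}
  V12346: {t6} {t8}
  V12356: {t6} {t8}
  V12456: {t6} {t8}
  V13456: {t6} {t7} {t8}
  V23456: {t6} {t8}
  V123456: {t6} {t8}
C dims 11,35,49,35; δ0: rk 8, SNF 1^8; δ1: rk 25, SNF 1^25; δ2: rk 24, SNF 1^24
Ȟ^0 = (11 − 8) − 0 = 3, so Ȟ^0 ≅ Z^3
Ȟ^1 = (35 − 25) − 8 = 2, so Ȟ^1 ≅ Z^2
Ȟ^2 = (49 − 24) − 25 = 0, so Ȟ^2 ≅ 0

Ȟ^0(U;F) ≅ Z^3, Ȟ^1(U;F) ≅ Z^2, Ȟ^2(U;F) ≅ 0


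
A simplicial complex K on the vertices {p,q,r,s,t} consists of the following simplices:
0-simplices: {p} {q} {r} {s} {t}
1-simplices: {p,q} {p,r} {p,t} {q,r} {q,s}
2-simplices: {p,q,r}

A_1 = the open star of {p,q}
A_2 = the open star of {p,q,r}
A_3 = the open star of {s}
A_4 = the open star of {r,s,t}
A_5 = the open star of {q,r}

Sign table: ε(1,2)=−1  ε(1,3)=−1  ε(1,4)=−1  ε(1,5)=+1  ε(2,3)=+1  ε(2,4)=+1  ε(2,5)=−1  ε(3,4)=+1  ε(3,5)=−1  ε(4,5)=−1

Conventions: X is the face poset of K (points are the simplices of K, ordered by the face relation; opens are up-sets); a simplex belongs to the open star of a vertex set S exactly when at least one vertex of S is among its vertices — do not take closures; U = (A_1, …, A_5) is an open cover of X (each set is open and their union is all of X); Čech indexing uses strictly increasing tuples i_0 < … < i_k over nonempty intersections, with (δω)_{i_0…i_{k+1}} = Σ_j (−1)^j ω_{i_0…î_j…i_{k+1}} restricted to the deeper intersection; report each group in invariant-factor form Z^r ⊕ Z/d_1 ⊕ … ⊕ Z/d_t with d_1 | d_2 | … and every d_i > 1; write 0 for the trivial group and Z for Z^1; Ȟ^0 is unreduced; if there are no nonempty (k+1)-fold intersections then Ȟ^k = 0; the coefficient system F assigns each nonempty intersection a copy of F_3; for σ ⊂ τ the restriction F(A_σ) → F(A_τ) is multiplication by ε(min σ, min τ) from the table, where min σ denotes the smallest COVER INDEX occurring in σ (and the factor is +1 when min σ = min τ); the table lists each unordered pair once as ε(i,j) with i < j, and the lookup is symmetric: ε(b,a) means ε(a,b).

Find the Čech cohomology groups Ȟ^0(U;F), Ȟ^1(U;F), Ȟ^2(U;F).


Ȟ^0 ≅ Z/3, Ȟ^1 ≅ 0, Ȟ^2 ≅ 0

intersection data:
  A1={{p},{q},{p,q},{p,r},{p,t},{q,r},{q,s},{p,q,r}} A2={{p},{q},{r},{p,q},{p,r},{p,t},{q,r},{q,s},{p,q,r}} A3={{s},{q,s}} A4={{r},{s},{t},{p,r},{p,t},{q,r},{q,s},{p,q,r}} A5={{q},{r},{p,q},{p,r},{q,r},{q,s},{p,q,r}}
  A12={{p},{q},{p,q},{p,r},{p,t},{q,r},{q,s},{p,q,r}} A13={{q,s}} A14={{p,r},{p,t},{q,r},{q,s},{p,q,r}} A15={{q},{p,q},{p,r},{q,r},{q,s},{p,q,r}} A23={{q,s}} A24={{r},{p,r},{p,t},{q,r},{q,s},{p,q,r}} A25={{q},{r},{p,q},{p,r},{q,r},{q,s},{p,q,r}} A34={{s},{q,s}} A35={{q,s}} A45={{r},{p,r},{q,r},{q,s},{p,q,r}}
  A123={{q,s}} A124={{p,r},{p,t},{q,r},{q,s},{p,q,r}} A125={{q},{p,q},{p,r},{q,r},{q,s},{p,q,r}} A134={{q,s}} A135={{q,s}} A145={{p,r},{q,r},{q,s},{p,q,r}} A234={{q,s}} A235={{q,s}} A245={{r},{p,r},{q,r},{q,s},{p,q,r}} A345={{q,s}}
  A1234={{q,s}} A1235={{q,s}} A1245={{p,r},{q,r},{q,s},{p,q,r}} A1345={{q,s}} A2345={{q,s}}
  A12345={{q,s}}
C dims 5,10,10,5; δ0: rk_F3 4; δ1: rk_F3 6; δ2: rk_F3 4
Ȟ^0 = (5 − 4) − 0 = 1, so Ȟ^0 ≅ Z/3
Ȟ^1 = (10 − 6) − 4 = 0, so Ȟ^1 ≅ 0
Ȟ^2 = (10 − 4) − 6 = 0, so Ȟ^2 ≅ 0


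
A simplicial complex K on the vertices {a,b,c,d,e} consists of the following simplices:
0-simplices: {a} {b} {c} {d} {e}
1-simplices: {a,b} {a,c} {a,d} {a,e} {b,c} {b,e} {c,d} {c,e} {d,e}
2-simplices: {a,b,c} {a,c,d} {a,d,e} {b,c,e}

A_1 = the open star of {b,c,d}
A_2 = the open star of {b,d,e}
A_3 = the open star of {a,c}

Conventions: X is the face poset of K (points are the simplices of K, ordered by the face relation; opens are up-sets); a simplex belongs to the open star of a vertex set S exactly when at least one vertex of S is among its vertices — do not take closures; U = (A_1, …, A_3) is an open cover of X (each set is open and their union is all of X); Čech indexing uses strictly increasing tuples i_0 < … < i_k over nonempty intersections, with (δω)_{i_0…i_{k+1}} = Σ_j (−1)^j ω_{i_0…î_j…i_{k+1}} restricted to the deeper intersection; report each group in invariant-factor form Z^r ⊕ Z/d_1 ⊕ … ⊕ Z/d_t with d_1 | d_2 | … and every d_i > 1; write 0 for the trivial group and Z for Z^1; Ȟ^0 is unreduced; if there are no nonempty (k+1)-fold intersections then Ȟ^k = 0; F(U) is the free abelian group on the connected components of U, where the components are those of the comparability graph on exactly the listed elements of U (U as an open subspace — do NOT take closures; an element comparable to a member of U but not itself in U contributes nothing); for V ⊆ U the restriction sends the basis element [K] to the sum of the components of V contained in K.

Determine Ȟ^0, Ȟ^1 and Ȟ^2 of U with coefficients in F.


intersection data:
  A1={{b},{c},{d},{a,b},{a,c},{a,d},{b,c},{b,e},{c,d},{c,e},{d,e},{a,b,c},{a,c,d},{a,d,e},{b,c,e}} A2={{b},{d},{e},{a,b},{a,d},{a,e},{b,c},{b,e},{c,d},{c,e},{d,e},{a,b,c},{a,c,d},{a,d,e},{b,c,e}} A3={{a},{c},{a,b},{a,c},{a,d},{a,e},{b,c},{c,d},{c,e},{a,b,c},{a,c,d},{a,d,e},{b,c,e}}
  A12={{b},{d},{a,b},{a,d},{b,c},{b,e},{c,d},{c,e},{d,e},{a,b,c},{a,c,d},{a,d,e},{b,c,e}} A13={{c},{a,b},{a,c},{a,d},{b,c},{c,d},{c,e},{a,b,c},{a,c,d},{a,d,e},{b,c,e}} A23={{a,b},{a,d},{a,e},{b,c},{c,d},{c,e},{a,b,c},{a,c,d},{a,d,e},{b,c,e}}
  A123={{a,b},{a,d},{b,c},{c,d},{c,e},{a,b,c},{a,c,d},{a,d,e},{b,c,e}}
components per intersection:
  A1: {{b},{c},{d},{a,b},{a,c},{a,d},{b,c},{b,e},{c,d},{c,e},{d,e},{a,b,c},{a,c,d},{a,d,e},{b,c,e}}
  A2: {{b},{d},{e},{a,b},{a,d},{a,e},{b,c},{b,e},{c,d},{c,e},{d,e},{a,b,c},{a,c,d},{a,d,e},{b,c,e}}
  A3: {{a},{c},{a,b},{a,c},{a,d},{a,e},{b,c},{c,d},{c,e},{a,b,c},{a,c,d},{a,d,e},{b,c,e}}
  A12: {{b},{a,b},{b,c},{b,e},{c,e},{a,b,c},{b,c,e}} {{d},{a,d},{c,d},{d,e},{a,c,d},{a,d,e}}
  A13: {{c},{a,b},{a,c},{a,d},{b,c},{c,d},{c,e},{a,b,c},{a,c,d},{a,d,e},{b,c,e}}
  A23: {{a,b},{b,c},{c,e},{a,b,c},{b,c,e}} {{a,d},{a,e},{c,d},{a,c,d},{a,d,e}}
  A123: {{a,b},{b,c},{c,e},{a,b,c},{b,c,e}} {{a,d},{c,d},{a,c,d},{a,d,e}}
C dims 3,5,2; δ0: rk 2, SNF 1^2; δ1: rk 2, SNF 1^2
Ȟ^0 = (3 − 2) − 0 = 1, so Ȟ^0 ≅ Z
Ȟ^1 = (5 − 2) − 2 = 1, so Ȟ^1 ≅ Z
Ȟ^2 = (2 − 0) − 2 = 0, so Ȟ^2 ≅ 0

Ȟ^0 = Z, Ȟ^1 = Z, Ȟ^2 = 0
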